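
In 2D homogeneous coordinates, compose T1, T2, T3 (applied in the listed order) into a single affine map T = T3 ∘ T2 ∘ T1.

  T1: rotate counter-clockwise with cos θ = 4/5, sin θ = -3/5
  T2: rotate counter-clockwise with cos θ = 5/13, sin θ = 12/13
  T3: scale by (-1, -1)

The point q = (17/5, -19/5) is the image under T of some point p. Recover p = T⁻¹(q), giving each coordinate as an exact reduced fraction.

T1 = [4/5 3/5 0; -3/5 4/5 0; 0 0 1]
T2·T1 = [56/65 -33/65 0; 33/65 56/65 0; 0 0 1]
T3·…·T1 = [-56/65 33/65 0; -33/65 -56/65 0; 0 0 1]
det M = 1; M⁻¹ = [-56/65 -33/65 0; 33/65 -56/65 0; 0 0 1]
M⁻¹ · (17/5, -19/5)ᵀ = (-1, 5)ᵀ

p = (-1, 5)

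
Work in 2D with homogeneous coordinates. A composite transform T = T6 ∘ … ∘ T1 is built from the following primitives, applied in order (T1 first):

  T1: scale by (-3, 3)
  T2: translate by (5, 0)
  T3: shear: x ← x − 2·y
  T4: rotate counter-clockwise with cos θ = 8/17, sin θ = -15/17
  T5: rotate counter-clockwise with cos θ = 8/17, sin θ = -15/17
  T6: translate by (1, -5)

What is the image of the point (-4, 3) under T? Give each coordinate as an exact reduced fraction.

T(p) = (2610/289, -2654/289)

T1 scale by (-3, 3): (-4, 3) → (12, 9)
T2 translate by (5, 0): (12, 9) → (17, 9)
T3 shear: x ← x − 2·y: (17, 9) → (-1, 9)
T4 rotate counter-clockwise with cos θ = 8/17, sin θ = -15/17: (-1, 9) → (127/17, 87/17)
T5 rotate counter-clockwise with cos θ = 8/17, sin θ = -15/17: (127/17, 87/17) → (2321/289, -1209/289)
T6 translate by (1, -5): (2321/289, -1209/289) → (2610/289, -2654/289)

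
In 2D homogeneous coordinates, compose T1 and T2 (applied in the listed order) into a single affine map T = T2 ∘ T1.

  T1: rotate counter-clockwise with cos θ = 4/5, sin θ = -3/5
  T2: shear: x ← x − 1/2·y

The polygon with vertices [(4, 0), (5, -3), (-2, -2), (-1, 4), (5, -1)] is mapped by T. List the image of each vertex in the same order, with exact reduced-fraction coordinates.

T1 rotate counter-clockwise with cos θ = 4/5, sin θ = -3/5: (4, 0) → (16/5, -12/5); (5, -3) → (11/5, -27/5); (-2, -2) → (-14/5, -2/5); (-1, 4) → (8/5, 19/5); (5, -1) → (17/5, -19/5)
T2 shear: x ← x − 1/2·y: (16/5, -12/5) → (22/5, -12/5); (11/5, -27/5) → (49/10, -27/5); (-14/5, -2/5) → (-13/5, -2/5); (8/5, 19/5) → (-3/10, 19/5); (17/5, -19/5) → (53/10, -19/5)

image vertices: (22/5, -12/5), (49/10, -27/5), (-13/5, -2/5), (-3/10, 19/5), (53/10, -19/5)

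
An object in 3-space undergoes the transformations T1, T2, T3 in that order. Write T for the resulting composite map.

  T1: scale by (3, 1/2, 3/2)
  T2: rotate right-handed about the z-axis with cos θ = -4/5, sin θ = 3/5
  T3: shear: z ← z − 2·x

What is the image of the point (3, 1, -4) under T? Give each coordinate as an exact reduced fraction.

T(p) = (-15/2, 5, 9)

T1 scale by (3, 1/2, 3/2): (3, 1, -4) → (9, 1/2, -6)
T2 rotate right-handed about the z-axis with cos θ = -4/5, sin θ = 3/5: (9, 1/2, -6) → (-15/2, 5, -6)
T3 shear: z ← z − 2·x: (-15/2, 5, -6) → (-15/2, 5, 9)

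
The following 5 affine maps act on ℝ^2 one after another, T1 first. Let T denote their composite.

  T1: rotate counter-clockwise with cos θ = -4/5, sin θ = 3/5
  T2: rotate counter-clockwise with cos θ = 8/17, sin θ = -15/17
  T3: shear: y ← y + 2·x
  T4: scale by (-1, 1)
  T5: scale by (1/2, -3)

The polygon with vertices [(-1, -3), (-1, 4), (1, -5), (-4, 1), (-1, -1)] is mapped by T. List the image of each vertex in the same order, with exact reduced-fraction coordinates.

image vertices: (-239/170, -213/17), (349/170, 438/17), (-433/170, -531/17), (4/5, 21), (-71/170, -27/17)

T1 rotate counter-clockwise with cos θ = -4/5, sin θ = 3/5: (-1, -3) → (13/5, 9/5); (-1, 4) → (-8/5, -19/5); (1, -5) → (11/5, 23/5); (-4, 1) → (13/5, -16/5); (-1, -1) → (7/5, 1/5)
T2 rotate counter-clockwise with cos θ = 8/17, sin θ = -15/17: (13/5, 9/5) → (239/85, -123/85); (-8/5, -19/5) → (-349/85, -32/85); (11/5, 23/5) → (433/85, 19/85); (13/5, -16/5) → (-8/5, -19/5); (7/5, 1/5) → (71/85, -97/85)
T3 shear: y ← y + 2·x: (239/85, -123/85) → (239/85, 71/17); (-349/85, -32/85) → (-349/85, -146/17); (433/85, 19/85) → (433/85, 177/17); (-8/5, -19/5) → (-8/5, -7); (71/85, -97/85) → (71/85, 9/17)
T4 scale by (-1, 1): (239/85, 71/17) → (-239/85, 71/17); (-349/85, -146/17) → (349/85, -146/17); (433/85, 177/17) → (-433/85, 177/17); (-8/5, -7) → (8/5, -7); (71/85, 9/17) → (-71/85, 9/17)
T5 scale by (1/2, -3): (-239/85, 71/17) → (-239/170, -213/17); (349/85, -146/17) → (349/170, 438/17); (-433/85, 177/17) → (-433/170, -531/17); (8/5, -7) → (4/5, 21); (-71/85, 9/17) → (-71/170, -27/17)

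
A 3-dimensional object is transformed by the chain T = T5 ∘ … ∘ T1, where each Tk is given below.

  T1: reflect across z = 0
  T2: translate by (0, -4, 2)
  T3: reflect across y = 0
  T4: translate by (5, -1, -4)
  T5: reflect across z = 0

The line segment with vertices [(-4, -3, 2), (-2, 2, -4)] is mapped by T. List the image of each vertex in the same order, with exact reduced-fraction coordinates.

image vertices: (1, 6, 4), (3, 1, -2)

T1 reflect across z = 0: (-4, -3, 2) → (-4, -3, -2); (-2, 2, -4) → (-2, 2, 4)
T2 translate by (0, -4, 2): (-4, -3, -2) → (-4, -7, 0); (-2, 2, 4) → (-2, -2, 6)
T3 reflect across y = 0: (-4, -7, 0) → (-4, 7, 0); (-2, -2, 6) → (-2, 2, 6)
T4 translate by (5, -1, -4): (-4, 7, 0) → (1, 6, -4); (-2, 2, 6) → (3, 1, 2)
T5 reflect across z = 0: (1, 6, -4) → (1, 6, 4); (3, 1, 2) → (3, 1, -2)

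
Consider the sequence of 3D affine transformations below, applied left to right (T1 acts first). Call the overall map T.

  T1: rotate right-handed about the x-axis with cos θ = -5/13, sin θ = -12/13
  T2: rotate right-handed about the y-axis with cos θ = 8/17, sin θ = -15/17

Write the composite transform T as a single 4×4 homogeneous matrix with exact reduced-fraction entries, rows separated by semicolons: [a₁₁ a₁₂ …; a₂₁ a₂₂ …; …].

T1 = [1 0 0 0; 0 -5/13 12/13 0; 0 -12/13 -5/13 0; 0 0 0 1]
T2·T1 = [8/17 180/221 75/221 0; 0 -5/13 12/13 0; 15/17 -96/221 -40/221 0; 0 0 0 1]

T = [8/17 180/221 75/221 0; 0 -5/13 12/13 0; 15/17 -96/221 -40/221 0; 0 0 0 1]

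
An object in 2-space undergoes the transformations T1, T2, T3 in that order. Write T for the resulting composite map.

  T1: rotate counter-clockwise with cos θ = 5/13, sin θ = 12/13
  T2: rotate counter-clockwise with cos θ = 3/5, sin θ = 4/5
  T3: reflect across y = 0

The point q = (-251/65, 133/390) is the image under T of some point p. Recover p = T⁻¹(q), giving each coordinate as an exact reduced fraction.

p = (5/3, 7/2)

T1 = [5/13 -12/13 0; 12/13 5/13 0; 0 0 1]
T2·T1 = [-33/65 -56/65 0; 56/65 -33/65 0; 0 0 1]
T3·…·T1 = [-33/65 -56/65 0; -56/65 33/65 0; 0 0 1]
det M = -1; M⁻¹ = [-33/65 -56/65 0; -56/65 33/65 0; 0 0 1]
M⁻¹ · (-251/65, 133/390)ᵀ = (5/3, 7/2)ᵀ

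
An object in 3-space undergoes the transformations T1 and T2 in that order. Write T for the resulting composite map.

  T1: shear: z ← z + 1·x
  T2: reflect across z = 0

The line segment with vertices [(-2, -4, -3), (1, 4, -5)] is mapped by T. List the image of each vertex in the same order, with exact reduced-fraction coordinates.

image vertices: (-2, -4, 5), (1, 4, 4)

T1 shear: z ← z + 1·x: (-2, -4, -3) → (-2, -4, -5); (1, 4, -5) → (1, 4, -4)
T2 reflect across z = 0: (-2, -4, -5) → (-2, -4, 5); (1, 4, -4) → (1, 4, 4)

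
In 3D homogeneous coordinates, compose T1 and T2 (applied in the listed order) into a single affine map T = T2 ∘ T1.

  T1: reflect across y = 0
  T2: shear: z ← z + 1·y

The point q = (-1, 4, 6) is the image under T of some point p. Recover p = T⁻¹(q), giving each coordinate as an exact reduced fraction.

T1 = [1 0 0 0; 0 -1 0 0; 0 0 1 0; 0 0 0 1]
T2·T1 = [1 0 0 0; 0 -1 0 0; 0 -1 1 0; 0 0 0 1]
det M = -1; M⁻¹ = [1 0 0 0; 0 -1 0 0; 0 -1 1 0; 0 0 0 1]
M⁻¹ · (-1, 4, 6)ᵀ = (-1, -4, 2)ᵀ

p = (-1, -4, 2)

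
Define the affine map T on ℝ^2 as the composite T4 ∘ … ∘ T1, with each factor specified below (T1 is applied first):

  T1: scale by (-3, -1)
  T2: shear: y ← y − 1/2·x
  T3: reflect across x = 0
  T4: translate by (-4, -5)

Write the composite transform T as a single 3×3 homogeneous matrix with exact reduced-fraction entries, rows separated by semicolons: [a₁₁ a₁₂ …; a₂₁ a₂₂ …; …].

T1 = [-3 0 0; 0 -1 0; 0 0 1]
T2·T1 = [-3 0 0; 3/2 -1 0; 0 0 1]
T3·…·T1 = [3 0 0; 3/2 -1 0; 0 0 1]
T4·…·T1 = [3 0 -4; 3/2 -1 -5; 0 0 1]

T = [3 0 -4; 3/2 -1 -5; 0 0 1]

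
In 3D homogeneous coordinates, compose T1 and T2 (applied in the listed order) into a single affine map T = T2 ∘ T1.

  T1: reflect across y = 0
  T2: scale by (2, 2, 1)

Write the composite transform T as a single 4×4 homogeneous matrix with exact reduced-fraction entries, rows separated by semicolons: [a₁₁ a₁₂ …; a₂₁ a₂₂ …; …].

T1 = [1 0 0 0; 0 -1 0 0; 0 0 1 0; 0 0 0 1]
T2·T1 = [2 0 0 0; 0 -2 0 0; 0 0 1 0; 0 0 0 1]

T = [2 0 0 0; 0 -2 0 0; 0 0 1 0; 0 0 0 1]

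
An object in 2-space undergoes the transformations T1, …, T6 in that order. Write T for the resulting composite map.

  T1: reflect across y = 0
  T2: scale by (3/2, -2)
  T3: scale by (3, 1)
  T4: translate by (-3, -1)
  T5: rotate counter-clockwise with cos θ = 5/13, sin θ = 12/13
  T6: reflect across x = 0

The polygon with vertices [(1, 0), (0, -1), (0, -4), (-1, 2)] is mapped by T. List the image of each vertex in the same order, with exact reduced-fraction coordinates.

T1 reflect across y = 0: (1, 0) → (1, 0); (0, -1) → (0, 1); (0, -4) → (0, 4); (-1, 2) → (-1, -2)
T2 scale by (3/2, -2): (1, 0) → (3/2, 0); (0, 1) → (0, -2); (0, 4) → (0, -8); (-1, -2) → (-3/2, 4)
T3 scale by (3, 1): (3/2, 0) → (9/2, 0); (0, -2) → (0, -2); (0, -8) → (0, -8); (-3/2, 4) → (-9/2, 4)
T4 translate by (-3, -1): (9/2, 0) → (3/2, -1); (0, -2) → (-3, -3); (0, -8) → (-3, -9); (-9/2, 4) → (-15/2, 3)
T5 rotate counter-clockwise with cos θ = 5/13, sin θ = 12/13: (3/2, -1) → (3/2, 1); (-3, -3) → (21/13, -51/13); (-3, -9) → (93/13, -81/13); (-15/2, 3) → (-147/26, -75/13)
T6 reflect across x = 0: (3/2, 1) → (-3/2, 1); (21/13, -51/13) → (-21/13, -51/13); (93/13, -81/13) → (-93/13, -81/13); (-147/26, -75/13) → (147/26, -75/13)

image vertices: (-3/2, 1), (-21/13, -51/13), (-93/13, -81/13), (147/26, -75/13)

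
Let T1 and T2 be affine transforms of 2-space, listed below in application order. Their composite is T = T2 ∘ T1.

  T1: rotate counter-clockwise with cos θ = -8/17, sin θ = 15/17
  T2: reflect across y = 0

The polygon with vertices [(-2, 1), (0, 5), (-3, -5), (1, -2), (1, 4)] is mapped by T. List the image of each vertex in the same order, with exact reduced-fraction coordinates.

T1 rotate counter-clockwise with cos θ = -8/17, sin θ = 15/17: (-2, 1) → (1/17, -38/17); (0, 5) → (-75/17, -40/17); (-3, -5) → (99/17, -5/17); (1, -2) → (22/17, 31/17); (1, 4) → (-4, -1)
T2 reflect across y = 0: (1/17, -38/17) → (1/17, 38/17); (-75/17, -40/17) → (-75/17, 40/17); (99/17, -5/17) → (99/17, 5/17); (22/17, 31/17) → (22/17, -31/17); (-4, -1) → (-4, 1)

image vertices: (1/17, 38/17), (-75/17, 40/17), (99/17, 5/17), (22/17, -31/17), (-4, 1)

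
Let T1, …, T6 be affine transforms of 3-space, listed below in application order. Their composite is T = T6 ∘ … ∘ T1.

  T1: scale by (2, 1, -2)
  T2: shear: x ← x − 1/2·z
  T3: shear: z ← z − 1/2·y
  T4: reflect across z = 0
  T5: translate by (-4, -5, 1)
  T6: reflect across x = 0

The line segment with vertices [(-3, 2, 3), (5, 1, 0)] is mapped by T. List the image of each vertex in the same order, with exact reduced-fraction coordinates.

image vertices: (7, -3, 8), (-6, -4, 3/2)

T1 scale by (2, 1, -2): (-3, 2, 3) → (-6, 2, -6); (5, 1, 0) → (10, 1, 0)
T2 shear: x ← x − 1/2·z: (-6, 2, -6) → (-3, 2, -6); (10, 1, 0) → (10, 1, 0)
T3 shear: z ← z − 1/2·y: (-3, 2, -6) → (-3, 2, -7); (10, 1, 0) → (10, 1, -1/2)
T4 reflect across z = 0: (-3, 2, -7) → (-3, 2, 7); (10, 1, -1/2) → (10, 1, 1/2)
T5 translate by (-4, -5, 1): (-3, 2, 7) → (-7, -3, 8); (10, 1, 1/2) → (6, -4, 3/2)
T6 reflect across x = 0: (-7, -3, 8) → (7, -3, 8); (6, -4, 3/2) → (-6, -4, 3/2)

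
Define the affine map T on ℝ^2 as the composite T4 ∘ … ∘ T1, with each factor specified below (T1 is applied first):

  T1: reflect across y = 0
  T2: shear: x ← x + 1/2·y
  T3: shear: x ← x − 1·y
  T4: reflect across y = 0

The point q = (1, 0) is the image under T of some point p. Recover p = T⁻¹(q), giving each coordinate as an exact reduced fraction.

p = (1, 0)

T1 = [1 0 0; 0 -1 0; 0 0 1]
T2·T1 = [1 -1/2 0; 0 -1 0; 0 0 1]
T3·…·T1 = [1 1/2 0; 0 -1 0; 0 0 1]
T4·…·T1 = [1 1/2 0; 0 1 0; 0 0 1]
det M = 1; M⁻¹ = [1 -1/2 0; 0 1 0; 0 0 1]
M⁻¹ · (1, 0)ᵀ = (1, 0)ᵀ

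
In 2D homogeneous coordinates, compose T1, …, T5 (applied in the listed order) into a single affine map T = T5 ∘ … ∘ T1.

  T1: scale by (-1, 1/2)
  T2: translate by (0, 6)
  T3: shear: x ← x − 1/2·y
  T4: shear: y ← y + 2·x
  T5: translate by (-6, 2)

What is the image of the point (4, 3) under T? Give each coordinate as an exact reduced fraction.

T1 scale by (-1, 1/2): (4, 3) → (-4, 3/2)
T2 translate by (0, 6): (-4, 3/2) → (-4, 15/2)
T3 shear: x ← x − 1/2·y: (-4, 15/2) → (-31/4, 15/2)
T4 shear: y ← y + 2·x: (-31/4, 15/2) → (-31/4, -8)
T5 translate by (-6, 2): (-31/4, -8) → (-55/4, -6)

T(p) = (-55/4, -6)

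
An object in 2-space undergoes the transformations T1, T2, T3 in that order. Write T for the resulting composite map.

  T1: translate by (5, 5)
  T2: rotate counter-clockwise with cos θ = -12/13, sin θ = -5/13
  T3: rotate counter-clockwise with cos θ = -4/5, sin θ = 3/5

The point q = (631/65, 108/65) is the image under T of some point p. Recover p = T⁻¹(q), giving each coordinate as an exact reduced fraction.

T1 = [1 0 5; 0 1 5; 0 0 1]
T2·T1 = [-12/13 5/13 -35/13; -5/13 -12/13 -85/13; 0 0 1]
T3·…·T1 = [63/65 16/65 79/13; -16/65 63/65 47/13; 0 0 1]
det M = 1; M⁻¹ = [63/65 -16/65 -5; 16/65 63/65 -5; 0 0 1]
M⁻¹ · (631/65, 108/65)ᵀ = (4, -1)ᵀ

p = (4, -1)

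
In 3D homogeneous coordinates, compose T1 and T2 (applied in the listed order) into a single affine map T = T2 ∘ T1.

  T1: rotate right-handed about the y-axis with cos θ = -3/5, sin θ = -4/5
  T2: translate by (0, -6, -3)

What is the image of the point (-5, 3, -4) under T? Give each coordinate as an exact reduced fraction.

T1 rotate right-handed about the y-axis with cos θ = -3/5, sin θ = -4/5: (-5, 3, -4) → (31/5, 3, -8/5)
T2 translate by (0, -6, -3): (31/5, 3, -8/5) → (31/5, -3, -23/5)

T(p) = (31/5, -3, -23/5)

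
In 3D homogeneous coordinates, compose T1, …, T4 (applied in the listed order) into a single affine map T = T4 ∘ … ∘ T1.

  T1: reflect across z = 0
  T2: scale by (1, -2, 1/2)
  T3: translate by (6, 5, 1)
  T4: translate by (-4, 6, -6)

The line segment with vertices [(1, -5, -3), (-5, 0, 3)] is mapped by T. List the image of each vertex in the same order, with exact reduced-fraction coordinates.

T1 reflect across z = 0: (1, -5, -3) → (1, -5, 3); (-5, 0, 3) → (-5, 0, -3)
T2 scale by (1, -2, 1/2): (1, -5, 3) → (1, 10, 3/2); (-5, 0, -3) → (-5, 0, -3/2)
T3 translate by (6, 5, 1): (1, 10, 3/2) → (7, 15, 5/2); (-5, 0, -3/2) → (1, 5, -1/2)
T4 translate by (-4, 6, -6): (7, 15, 5/2) → (3, 21, -7/2); (1, 5, -1/2) → (-3, 11, -13/2)

image vertices: (3, 21, -7/2), (-3, 11, -13/2)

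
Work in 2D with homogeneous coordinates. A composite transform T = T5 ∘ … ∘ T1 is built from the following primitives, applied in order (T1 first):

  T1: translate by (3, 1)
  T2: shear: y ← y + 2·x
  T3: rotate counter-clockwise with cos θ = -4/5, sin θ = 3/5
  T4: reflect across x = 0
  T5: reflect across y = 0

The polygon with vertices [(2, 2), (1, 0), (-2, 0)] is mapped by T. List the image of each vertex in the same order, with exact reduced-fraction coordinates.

image vertices: (59/5, 37/5), (43/5, 24/5), (13/5, 9/5)

T1 translate by (3, 1): (2, 2) → (5, 3); (1, 0) → (4, 1); (-2, 0) → (1, 1)
T2 shear: y ← y + 2·x: (5, 3) → (5, 13); (4, 1) → (4, 9); (1, 1) → (1, 3)
T3 rotate counter-clockwise with cos θ = -4/5, sin θ = 3/5: (5, 13) → (-59/5, -37/5); (4, 9) → (-43/5, -24/5); (1, 3) → (-13/5, -9/5)
T4 reflect across x = 0: (-59/5, -37/5) → (59/5, -37/5); (-43/5, -24/5) → (43/5, -24/5); (-13/5, -9/5) → (13/5, -9/5)
T5 reflect across y = 0: (59/5, -37/5) → (59/5, 37/5); (43/5, -24/5) → (43/5, 24/5); (13/5, -9/5) → (13/5, 9/5)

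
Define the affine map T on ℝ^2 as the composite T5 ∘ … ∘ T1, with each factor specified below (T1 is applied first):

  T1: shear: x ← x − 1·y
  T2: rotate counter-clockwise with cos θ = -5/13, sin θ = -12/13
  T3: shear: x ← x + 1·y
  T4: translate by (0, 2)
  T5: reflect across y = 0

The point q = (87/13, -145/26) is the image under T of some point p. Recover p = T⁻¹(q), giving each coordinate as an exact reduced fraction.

p = (-3, 3/2)

T1 = [1 -1 0; 0 1 0; 0 0 1]
T2·T1 = [-5/13 17/13 0; -12/13 7/13 0; 0 0 1]
T3·…·T1 = [-17/13 24/13 0; -12/13 7/13 0; 0 0 1]
T4·…·T1 = [-17/13 24/13 0; -12/13 7/13 2; 0 0 1]
T5·…·T1 = [-17/13 24/13 0; 12/13 -7/13 -2; 0 0 1]
det M = -1; M⁻¹ = [7/13 24/13 48/13; 12/13 17/13 34/13; 0 0 1]
M⁻¹ · (87/13, -145/26)ᵀ = (-3, 3/2)ᵀ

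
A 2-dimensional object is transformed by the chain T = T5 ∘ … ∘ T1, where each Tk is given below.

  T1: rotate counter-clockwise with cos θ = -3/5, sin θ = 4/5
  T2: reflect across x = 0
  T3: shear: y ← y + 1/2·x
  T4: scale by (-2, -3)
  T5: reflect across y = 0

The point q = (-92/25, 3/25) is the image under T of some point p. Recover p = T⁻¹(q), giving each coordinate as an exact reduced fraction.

T1 = [-3/5 -4/5 0; 4/5 -3/5 0; 0 0 1]
T2·T1 = [3/5 4/5 0; 4/5 -3/5 0; 0 0 1]
T3·…·T1 = [3/5 4/5 0; 11/10 -1/5 0; 0 0 1]
T4·…·T1 = [-6/5 -8/5 0; -33/10 3/5 0; 0 0 1]
T5·…·T1 = [-6/5 -8/5 0; 33/10 -3/5 0; 0 0 1]
det M = 6; M⁻¹ = [-1/10 4/15 0; -11/20 -1/5 0; 0 0 1]
M⁻¹ · (-92/25, 3/25)ᵀ = (2/5, 2)ᵀ

p = (2/5, 2)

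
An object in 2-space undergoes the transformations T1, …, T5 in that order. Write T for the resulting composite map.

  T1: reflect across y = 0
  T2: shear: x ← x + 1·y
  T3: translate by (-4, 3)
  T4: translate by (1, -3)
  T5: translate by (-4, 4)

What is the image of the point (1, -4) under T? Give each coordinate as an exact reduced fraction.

T1 reflect across y = 0: (1, -4) → (1, 4)
T2 shear: x ← x + 1·y: (1, 4) → (5, 4)
T3 translate by (-4, 3): (5, 4) → (1, 7)
T4 translate by (1, -3): (1, 7) → (2, 4)
T5 translate by (-4, 4): (2, 4) → (-2, 8)

T(p) = (-2, 8)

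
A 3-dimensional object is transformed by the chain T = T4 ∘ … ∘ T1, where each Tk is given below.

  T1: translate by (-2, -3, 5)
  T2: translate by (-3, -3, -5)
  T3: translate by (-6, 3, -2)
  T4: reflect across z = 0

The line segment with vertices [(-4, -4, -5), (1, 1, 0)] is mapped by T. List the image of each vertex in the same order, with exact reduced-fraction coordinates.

T1 translate by (-2, -3, 5): (-4, -4, -5) → (-6, -7, 0); (1, 1, 0) → (-1, -2, 5)
T2 translate by (-3, -3, -5): (-6, -7, 0) → (-9, -10, -5); (-1, -2, 5) → (-4, -5, 0)
T3 translate by (-6, 3, -2): (-9, -10, -5) → (-15, -7, -7); (-4, -5, 0) → (-10, -2, -2)
T4 reflect across z = 0: (-15, -7, -7) → (-15, -7, 7); (-10, -2, -2) → (-10, -2, 2)

image vertices: (-15, -7, 7), (-10, -2, 2)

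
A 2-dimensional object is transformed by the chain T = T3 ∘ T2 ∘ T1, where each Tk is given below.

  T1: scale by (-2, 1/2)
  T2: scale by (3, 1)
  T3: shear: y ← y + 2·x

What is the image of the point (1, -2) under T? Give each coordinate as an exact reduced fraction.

T1 scale by (-2, 1/2): (1, -2) → (-2, -1)
T2 scale by (3, 1): (-2, -1) → (-6, -1)
T3 shear: y ← y + 2·x: (-6, -1) → (-6, -13)

T(p) = (-6, -13)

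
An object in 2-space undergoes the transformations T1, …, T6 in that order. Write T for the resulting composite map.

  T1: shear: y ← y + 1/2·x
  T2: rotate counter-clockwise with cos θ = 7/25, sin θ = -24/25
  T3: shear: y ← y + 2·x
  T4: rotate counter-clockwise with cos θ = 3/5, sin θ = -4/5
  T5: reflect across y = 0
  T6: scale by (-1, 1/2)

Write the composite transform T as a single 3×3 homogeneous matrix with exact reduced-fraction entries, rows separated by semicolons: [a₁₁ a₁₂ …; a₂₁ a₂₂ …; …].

T = [-127/125 -292/125 0; 47/500 -69/250 0; 0 0 1]

T1 = [1 0 0; 1/2 1 0; 0 0 1]
T2·T1 = [19/25 24/25 0; -41/50 7/25 0; 0 0 1]
T3·…·T1 = [19/25 24/25 0; 7/10 11/5 0; 0 0 1]
T4·…·T1 = [127/125 292/125 0; -47/250 69/125 0; 0 0 1]
T5·…·T1 = [127/125 292/125 0; 47/250 -69/125 0; 0 0 1]
T6·…·T1 = [-127/125 -292/125 0; 47/500 -69/250 0; 0 0 1]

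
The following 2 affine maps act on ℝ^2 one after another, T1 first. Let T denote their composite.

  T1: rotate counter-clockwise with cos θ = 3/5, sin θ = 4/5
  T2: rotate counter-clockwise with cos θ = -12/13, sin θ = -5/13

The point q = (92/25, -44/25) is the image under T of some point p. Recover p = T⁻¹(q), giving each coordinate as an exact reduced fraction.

p = (4/5, 4)

T1 = [3/5 -4/5 0; 4/5 3/5 0; 0 0 1]
T2·T1 = [-16/65 63/65 0; -63/65 -16/65 0; 0 0 1]
det M = 1; M⁻¹ = [-16/65 -63/65 0; 63/65 -16/65 0; 0 0 1]
M⁻¹ · (92/25, -44/25)ᵀ = (4/5, 4)ᵀ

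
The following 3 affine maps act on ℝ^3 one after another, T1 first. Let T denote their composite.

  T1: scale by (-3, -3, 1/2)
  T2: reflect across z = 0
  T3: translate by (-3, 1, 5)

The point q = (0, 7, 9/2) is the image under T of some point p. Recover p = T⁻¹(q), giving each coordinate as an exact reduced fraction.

T1 = [-3 0 0 0; 0 -3 0 0; 0 0 1/2 0; 0 0 0 1]
T2·T1 = [-3 0 0 0; 0 -3 0 0; 0 0 -1/2 0; 0 0 0 1]
T3·…·T1 = [-3 0 0 -3; 0 -3 0 1; 0 0 -1/2 5; 0 0 0 1]
det M = -9/2; M⁻¹ = [-1/3 0 0 -1; 0 -1/3 0 1/3; 0 0 -2 10; 0 0 0 1]
M⁻¹ · (0, 7, 9/2)ᵀ = (-1, -2, 1)ᵀ

p = (-1, -2, 1)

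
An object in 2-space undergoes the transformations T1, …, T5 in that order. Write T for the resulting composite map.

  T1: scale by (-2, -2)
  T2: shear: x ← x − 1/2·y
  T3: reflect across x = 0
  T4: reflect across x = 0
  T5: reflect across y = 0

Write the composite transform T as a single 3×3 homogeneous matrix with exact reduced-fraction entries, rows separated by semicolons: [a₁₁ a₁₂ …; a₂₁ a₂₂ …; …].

T1 = [-2 0 0; 0 -2 0; 0 0 1]
T2·T1 = [-2 1 0; 0 -2 0; 0 0 1]
T3·…·T1 = [2 -1 0; 0 -2 0; 0 0 1]
T4·…·T1 = [-2 1 0; 0 -2 0; 0 0 1]
T5·…·T1 = [-2 1 0; 0 2 0; 0 0 1]

T = [-2 1 0; 0 2 0; 0 0 1]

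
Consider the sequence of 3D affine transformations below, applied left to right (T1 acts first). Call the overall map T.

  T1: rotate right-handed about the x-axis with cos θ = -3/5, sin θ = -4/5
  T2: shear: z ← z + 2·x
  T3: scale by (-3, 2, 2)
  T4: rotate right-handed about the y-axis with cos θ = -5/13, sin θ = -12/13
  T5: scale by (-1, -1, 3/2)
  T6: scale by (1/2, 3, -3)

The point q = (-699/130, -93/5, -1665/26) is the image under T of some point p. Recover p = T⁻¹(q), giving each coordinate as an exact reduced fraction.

T1 = [1 0 0 0; 0 -3/5 4/5 0; 0 -4/5 -3/5 0; 0 0 0 1]
T2·T1 = [1 0 0 0; 0 -3/5 4/5 0; 2 -4/5 -3/5 0; 0 0 0 1]
T3·…·T1 = [-3 0 0 0; 0 -6/5 8/5 0; 4 -8/5 -6/5 0; 0 0 0 1]
T4·…·T1 = [-33/13 96/65 72/65 0; 0 -6/5 8/5 0; -56/13 8/13 6/13 0; 0 0 0 1]
T5·…·T1 = [33/13 -96/65 -72/65 0; 0 6/5 -8/5 0; -84/13 12/13 9/13 0; 0 0 0 1]
T6·…·T1 = [33/26 -48/65 -36/65 0; 0 18/5 -24/5 0; 252/13 -36/13 -27/13 0; 0 0 0 1]
det M = 81; M⁻¹ = [-10/39 0 8/117 0; -224/195 1/10 44/585 0; -56/65 -2/15 11/195 0; 0 0 0 1]
M⁻¹ · (-699/130, -93/5, -1665/26)ᵀ = (-3, -1/2, 7/2)ᵀ

p = (-3, -1/2, 7/2)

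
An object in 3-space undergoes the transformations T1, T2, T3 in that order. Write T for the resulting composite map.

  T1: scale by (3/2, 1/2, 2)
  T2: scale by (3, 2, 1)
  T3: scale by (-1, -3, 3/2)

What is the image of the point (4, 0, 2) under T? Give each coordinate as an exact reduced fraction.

T(p) = (-18, 0, 6)

T1 scale by (3/2, 1/2, 2): (4, 0, 2) → (6, 0, 4)
T2 scale by (3, 2, 1): (6, 0, 4) → (18, 0, 4)
T3 scale by (-1, -3, 3/2): (18, 0, 4) → (-18, 0, 6)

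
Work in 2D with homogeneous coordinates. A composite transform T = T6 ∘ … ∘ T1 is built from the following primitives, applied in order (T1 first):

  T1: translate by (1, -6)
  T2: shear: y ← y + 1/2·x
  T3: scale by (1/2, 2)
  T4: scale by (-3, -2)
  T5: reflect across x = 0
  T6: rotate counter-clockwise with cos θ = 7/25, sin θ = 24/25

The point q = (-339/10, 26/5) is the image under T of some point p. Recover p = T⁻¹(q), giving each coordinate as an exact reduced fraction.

p = (-4, -1)

T1 = [1 0 1; 0 1 -6; 0 0 1]
T2·T1 = [1 0 1; 1/2 1 -11/2; 0 0 1]
T3·…·T1 = [1/2 0 1/2; 1 2 -11; 0 0 1]
T4·…·T1 = [-3/2 0 -3/2; -2 -4 22; 0 0 1]
T5·…·T1 = [3/2 0 3/2; -2 -4 22; 0 0 1]
T6·…·T1 = [117/50 96/25 -207/10; 22/25 -28/25 38/5; 0 0 1]
det M = -6; M⁻¹ = [14/75 16/25 -1; 11/75 -39/100 6; 0 0 1]
M⁻¹ · (-339/10, 26/5)ᵀ = (-4, -1)ᵀ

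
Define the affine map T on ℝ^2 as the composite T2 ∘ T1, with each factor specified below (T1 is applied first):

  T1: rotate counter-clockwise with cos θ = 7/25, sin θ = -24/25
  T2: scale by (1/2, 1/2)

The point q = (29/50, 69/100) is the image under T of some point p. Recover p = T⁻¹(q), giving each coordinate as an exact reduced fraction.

p = (-1, 3/2)

T1 = [7/25 24/25 0; -24/25 7/25 0; 0 0 1]
T2·T1 = [7/50 12/25 0; -12/25 7/50 0; 0 0 1]
det M = 1/4; M⁻¹ = [14/25 -48/25 0; 48/25 14/25 0; 0 0 1]
M⁻¹ · (29/50, 69/100)ᵀ = (-1, 3/2)ᵀ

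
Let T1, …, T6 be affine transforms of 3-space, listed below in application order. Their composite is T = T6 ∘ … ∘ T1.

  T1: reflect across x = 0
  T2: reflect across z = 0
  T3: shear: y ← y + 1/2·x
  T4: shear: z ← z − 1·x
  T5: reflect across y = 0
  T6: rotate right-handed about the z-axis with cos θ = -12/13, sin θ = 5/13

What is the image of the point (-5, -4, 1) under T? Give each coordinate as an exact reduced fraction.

T(p) = (-135/26, 7/13, -6)

T1 reflect across x = 0: (-5, -4, 1) → (5, -4, 1)
T2 reflect across z = 0: (5, -4, 1) → (5, -4, -1)
T3 shear: y ← y + 1/2·x: (5, -4, -1) → (5, -3/2, -1)
T4 shear: z ← z − 1·x: (5, -3/2, -1) → (5, -3/2, -6)
T5 reflect across y = 0: (5, -3/2, -6) → (5, 3/2, -6)
T6 rotate right-handed about the z-axis with cos θ = -12/13, sin θ = 5/13: (5, 3/2, -6) → (-135/26, 7/13, -6)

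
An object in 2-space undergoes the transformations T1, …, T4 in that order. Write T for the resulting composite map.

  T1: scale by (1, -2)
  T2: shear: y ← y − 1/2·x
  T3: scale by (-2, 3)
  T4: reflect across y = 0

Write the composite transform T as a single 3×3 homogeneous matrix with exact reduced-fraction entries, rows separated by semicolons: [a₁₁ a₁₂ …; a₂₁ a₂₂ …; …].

T = [-2 0 0; 3/2 6 0; 0 0 1]

T1 = [1 0 0; 0 -2 0; 0 0 1]
T2·T1 = [1 0 0; -1/2 -2 0; 0 0 1]
T3·…·T1 = [-2 0 0; -3/2 -6 0; 0 0 1]
T4·…·T1 = [-2 0 0; 3/2 6 0; 0 0 1]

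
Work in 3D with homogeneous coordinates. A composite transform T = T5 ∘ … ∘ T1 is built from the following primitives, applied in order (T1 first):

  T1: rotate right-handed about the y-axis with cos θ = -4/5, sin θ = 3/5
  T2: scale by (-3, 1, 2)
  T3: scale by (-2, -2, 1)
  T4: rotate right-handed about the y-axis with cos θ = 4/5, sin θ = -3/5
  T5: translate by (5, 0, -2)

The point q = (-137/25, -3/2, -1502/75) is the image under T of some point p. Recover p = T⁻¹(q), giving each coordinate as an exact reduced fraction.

p = (5, 3/4, 4/3)

T1 = [-4/5 0 3/5 0; 0 1 0 0; -3/5 0 -4/5 0; 0 0 0 1]
T2·T1 = [12/5 0 -9/5 0; 0 1 0 0; -6/5 0 -8/5 0; 0 0 0 1]
T3·…·T1 = [-24/5 0 18/5 0; 0 -2 0 0; -6/5 0 -8/5 0; 0 0 0 1]
T4·…·T1 = [-78/25 0 96/25 0; 0 -2 0 0; -96/25 0 22/25 0; 0 0 0 1]
T5·…·T1 = [-78/25 0 96/25 5; 0 -2 0 0; -96/25 0 22/25 -2; 0 0 0 1]
det M = -24; M⁻¹ = [11/150 0 -8/25 -151/150; 0 -1/2 0 0; 8/25 0 -13/50 -53/25; 0 0 0 1]
M⁻¹ · (-137/25, -3/2, -1502/75)ᵀ = (5, 3/4, 4/3)ᵀ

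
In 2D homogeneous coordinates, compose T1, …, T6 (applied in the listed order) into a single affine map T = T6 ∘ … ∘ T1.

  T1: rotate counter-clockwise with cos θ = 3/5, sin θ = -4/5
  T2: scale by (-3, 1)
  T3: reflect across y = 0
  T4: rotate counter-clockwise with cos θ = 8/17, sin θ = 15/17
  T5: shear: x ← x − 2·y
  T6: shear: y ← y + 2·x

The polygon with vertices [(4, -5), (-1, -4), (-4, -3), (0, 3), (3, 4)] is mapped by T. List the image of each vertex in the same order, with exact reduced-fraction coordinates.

T1 rotate counter-clockwise with cos θ = 3/5, sin θ = -4/5: (4, -5) → (-8/5, -31/5); (-1, -4) → (-19/5, -8/5); (-4, -3) → (-24/5, 7/5); (0, 3) → (12/5, 9/5); (3, 4) → (5, 0)
T2 scale by (-3, 1): (-8/5, -31/5) → (24/5, -31/5); (-19/5, -8/5) → (57/5, -8/5); (-24/5, 7/5) → (72/5, 7/5); (12/5, 9/5) → (-36/5, 9/5); (5, 0) → (-15, 0)
T3 reflect across y = 0: (24/5, -31/5) → (24/5, 31/5); (57/5, -8/5) → (57/5, 8/5); (72/5, 7/5) → (72/5, -7/5); (-36/5, 9/5) → (-36/5, -9/5); (-15, 0) → (-15, 0)
T4 rotate counter-clockwise with cos θ = 8/17, sin θ = 15/17: (24/5, 31/5) → (-273/85, 608/85); (57/5, 8/5) → (336/85, 919/85); (72/5, -7/5) → (681/85, 1024/85); (-36/5, -9/5) → (-9/5, -36/5); (-15, 0) → (-120/17, -225/17)
T5 shear: x ← x − 2·y: (-273/85, 608/85) → (-1489/85, 608/85); (336/85, 919/85) → (-1502/85, 919/85); (681/85, 1024/85) → (-1367/85, 1024/85); (-9/5, -36/5) → (63/5, -36/5); (-120/17, -225/17) → (330/17, -225/17)
T6 shear: y ← y + 2·x: (-1489/85, 608/85) → (-1489/85, -474/17); (-1502/85, 919/85) → (-1502/85, -417/17); (-1367/85, 1024/85) → (-1367/85, -342/17); (63/5, -36/5) → (63/5, 18); (330/17, -225/17) → (330/17, 435/17)

image vertices: (-1489/85, -474/17), (-1502/85, -417/17), (-1367/85, -342/17), (63/5, 18), (330/17, 435/17)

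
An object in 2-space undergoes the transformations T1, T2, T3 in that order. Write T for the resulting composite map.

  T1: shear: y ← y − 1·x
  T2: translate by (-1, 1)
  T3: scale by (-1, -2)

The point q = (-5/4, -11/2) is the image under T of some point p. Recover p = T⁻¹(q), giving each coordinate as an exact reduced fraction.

p = (9/4, 4)

T1 = [1 0 0; -1 1 0; 0 0 1]
T2·T1 = [1 0 -1; -1 1 1; 0 0 1]
T3·…·T1 = [-1 0 1; 2 -2 -2; 0 0 1]
det M = 2; M⁻¹ = [-1 0 1; -1 -1/2 0; 0 0 1]
M⁻¹ · (-5/4, -11/2)ᵀ = (9/4, 4)ᵀ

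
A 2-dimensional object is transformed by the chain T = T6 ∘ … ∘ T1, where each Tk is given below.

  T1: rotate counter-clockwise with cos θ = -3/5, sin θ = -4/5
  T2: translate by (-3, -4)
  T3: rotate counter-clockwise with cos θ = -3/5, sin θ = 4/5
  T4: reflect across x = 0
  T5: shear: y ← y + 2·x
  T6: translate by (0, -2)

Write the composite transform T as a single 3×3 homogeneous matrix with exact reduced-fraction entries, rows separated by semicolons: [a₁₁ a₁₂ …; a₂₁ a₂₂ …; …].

T = [-1 0 -5; -2 1 -12; 0 0 1]

T1 = [-3/5 4/5 0; -4/5 -3/5 0; 0 0 1]
T2·T1 = [-3/5 4/5 -3; -4/5 -3/5 -4; 0 0 1]
T3·…·T1 = [1 0 5; 0 1 0; 0 0 1]
T4·…·T1 = [-1 0 -5; 0 1 0; 0 0 1]
T5·…·T1 = [-1 0 -5; -2 1 -10; 0 0 1]
T6·…·T1 = [-1 0 -5; -2 1 -12; 0 0 1]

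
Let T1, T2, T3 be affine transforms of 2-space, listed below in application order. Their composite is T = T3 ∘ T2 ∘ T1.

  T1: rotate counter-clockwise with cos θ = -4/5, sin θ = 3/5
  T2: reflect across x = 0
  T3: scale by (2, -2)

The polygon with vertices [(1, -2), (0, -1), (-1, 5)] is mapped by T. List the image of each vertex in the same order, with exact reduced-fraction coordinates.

T1 rotate counter-clockwise with cos θ = -4/5, sin θ = 3/5: (1, -2) → (2/5, 11/5); (0, -1) → (3/5, 4/5); (-1, 5) → (-11/5, -23/5)
T2 reflect across x = 0: (2/5, 11/5) → (-2/5, 11/5); (3/5, 4/5) → (-3/5, 4/5); (-11/5, -23/5) → (11/5, -23/5)
T3 scale by (2, -2): (-2/5, 11/5) → (-4/5, -22/5); (-3/5, 4/5) → (-6/5, -8/5); (11/5, -23/5) → (22/5, 46/5)

image vertices: (-4/5, -22/5), (-6/5, -8/5), (22/5, 46/5)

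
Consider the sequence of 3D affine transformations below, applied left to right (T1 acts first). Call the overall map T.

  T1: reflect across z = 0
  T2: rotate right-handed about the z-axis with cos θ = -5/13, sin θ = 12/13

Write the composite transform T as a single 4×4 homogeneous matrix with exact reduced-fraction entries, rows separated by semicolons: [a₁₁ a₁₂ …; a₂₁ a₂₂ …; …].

T = [-5/13 -12/13 0 0; 12/13 -5/13 0 0; 0 0 -1 0; 0 0 0 1]

T1 = [1 0 0 0; 0 1 0 0; 0 0 -1 0; 0 0 0 1]
T2·T1 = [-5/13 -12/13 0 0; 12/13 -5/13 0 0; 0 0 -1 0; 0 0 0 1]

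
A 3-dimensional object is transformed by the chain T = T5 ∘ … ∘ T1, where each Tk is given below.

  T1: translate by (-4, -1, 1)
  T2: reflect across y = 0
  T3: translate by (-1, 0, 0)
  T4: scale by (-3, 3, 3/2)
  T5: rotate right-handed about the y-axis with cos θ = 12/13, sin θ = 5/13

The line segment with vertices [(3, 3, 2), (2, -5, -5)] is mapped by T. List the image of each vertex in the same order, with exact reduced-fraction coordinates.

T1 translate by (-4, -1, 1): (3, 3, 2) → (-1, 2, 3); (2, -5, -5) → (-2, -6, -4)
T2 reflect across y = 0: (-1, 2, 3) → (-1, -2, 3); (-2, -6, -4) → (-2, 6, -4)
T3 translate by (-1, 0, 0): (-1, -2, 3) → (-2, -2, 3); (-2, 6, -4) → (-3, 6, -4)
T4 scale by (-3, 3, 3/2): (-2, -2, 3) → (6, -6, 9/2); (-3, 6, -4) → (9, 18, -6)
T5 rotate right-handed about the y-axis with cos θ = 12/13, sin θ = 5/13: (6, -6, 9/2) → (189/26, -6, 24/13); (9, 18, -6) → (6, 18, -9)

image vertices: (189/26, -6, 24/13), (6, 18, -9)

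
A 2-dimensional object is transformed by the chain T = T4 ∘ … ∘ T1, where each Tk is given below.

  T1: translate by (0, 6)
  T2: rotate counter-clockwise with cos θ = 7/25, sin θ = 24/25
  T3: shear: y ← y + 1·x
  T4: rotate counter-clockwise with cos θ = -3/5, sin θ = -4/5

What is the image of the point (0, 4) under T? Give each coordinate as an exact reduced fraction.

T1 translate by (0, 6): (0, 4) → (0, 10)
T2 rotate counter-clockwise with cos θ = 7/25, sin θ = 24/25: (0, 10) → (-48/5, 14/5)
T3 shear: y ← y + 1·x: (-48/5, 14/5) → (-48/5, -34/5)
T4 rotate counter-clockwise with cos θ = -3/5, sin θ = -4/5: (-48/5, -34/5) → (8/25, 294/25)

T(p) = (8/25, 294/25)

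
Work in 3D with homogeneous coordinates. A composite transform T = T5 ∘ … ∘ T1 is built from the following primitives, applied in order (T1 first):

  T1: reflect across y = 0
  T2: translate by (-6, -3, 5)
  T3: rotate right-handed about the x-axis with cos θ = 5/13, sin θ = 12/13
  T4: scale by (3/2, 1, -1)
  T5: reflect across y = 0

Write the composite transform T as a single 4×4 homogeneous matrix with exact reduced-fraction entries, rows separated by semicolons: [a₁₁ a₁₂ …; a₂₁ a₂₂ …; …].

T1 = [1 0 0 0; 0 -1 0 0; 0 0 1 0; 0 0 0 1]
T2·T1 = [1 0 0 -6; 0 -1 0 -3; 0 0 1 5; 0 0 0 1]
T3·…·T1 = [1 0 0 -6; 0 -5/13 -12/13 -75/13; 0 -12/13 5/13 -11/13; 0 0 0 1]
T4·…·T1 = [3/2 0 0 -9; 0 -5/13 -12/13 -75/13; 0 12/13 -5/13 11/13; 0 0 0 1]
T5·…·T1 = [3/2 0 0 -9; 0 5/13 12/13 75/13; 0 12/13 -5/13 11/13; 0 0 0 1]

T = [3/2 0 0 -9; 0 5/13 12/13 75/13; 0 12/13 -5/13 11/13; 0 0 0 1]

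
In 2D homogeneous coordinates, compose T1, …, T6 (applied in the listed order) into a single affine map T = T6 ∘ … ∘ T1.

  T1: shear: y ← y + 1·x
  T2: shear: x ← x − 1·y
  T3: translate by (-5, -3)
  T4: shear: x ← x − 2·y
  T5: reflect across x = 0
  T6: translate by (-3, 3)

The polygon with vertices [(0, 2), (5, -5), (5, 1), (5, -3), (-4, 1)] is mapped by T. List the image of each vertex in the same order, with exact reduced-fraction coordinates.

T1 shear: y ← y + 1·x: (0, 2) → (0, 2); (5, -5) → (5, 0); (5, 1) → (5, 6); (5, -3) → (5, 2); (-4, 1) → (-4, -3)
T2 shear: x ← x − 1·y: (0, 2) → (-2, 2); (5, 0) → (5, 0); (5, 6) → (-1, 6); (5, 2) → (3, 2); (-4, -3) → (-1, -3)
T3 translate by (-5, -3): (-2, 2) → (-7, -1); (5, 0) → (0, -3); (-1, 6) → (-6, 3); (3, 2) → (-2, -1); (-1, -3) → (-6, -6)
T4 shear: x ← x − 2·y: (-7, -1) → (-5, -1); (0, -3) → (6, -3); (-6, 3) → (-12, 3); (-2, -1) → (0, -1); (-6, -6) → (6, -6)
T5 reflect across x = 0: (-5, -1) → (5, -1); (6, -3) → (-6, -3); (-12, 3) → (12, 3); (0, -1) → (0, -1); (6, -6) → (-6, -6)
T6 translate by (-3, 3): (5, -1) → (2, 2); (-6, -3) → (-9, 0); (12, 3) → (9, 6); (0, -1) → (-3, 2); (-6, -6) → (-9, -3)

image vertices: (2, 2), (-9, 0), (9, 6), (-3, 2), (-9, -3)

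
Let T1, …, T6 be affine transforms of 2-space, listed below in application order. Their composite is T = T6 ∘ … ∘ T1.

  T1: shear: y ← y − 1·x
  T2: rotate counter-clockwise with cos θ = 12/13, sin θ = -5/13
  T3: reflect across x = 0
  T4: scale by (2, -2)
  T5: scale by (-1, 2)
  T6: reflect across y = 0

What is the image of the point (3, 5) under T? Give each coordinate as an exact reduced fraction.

T(p) = (92/13, 36/13)

T1 shear: y ← y − 1·x: (3, 5) → (3, 2)
T2 rotate counter-clockwise with cos θ = 12/13, sin θ = -5/13: (3, 2) → (46/13, 9/13)
T3 reflect across x = 0: (46/13, 9/13) → (-46/13, 9/13)
T4 scale by (2, -2): (-46/13, 9/13) → (-92/13, -18/13)
T5 scale by (-1, 2): (-92/13, -18/13) → (92/13, -36/13)
T6 reflect across y = 0: (92/13, -36/13) → (92/13, 36/13)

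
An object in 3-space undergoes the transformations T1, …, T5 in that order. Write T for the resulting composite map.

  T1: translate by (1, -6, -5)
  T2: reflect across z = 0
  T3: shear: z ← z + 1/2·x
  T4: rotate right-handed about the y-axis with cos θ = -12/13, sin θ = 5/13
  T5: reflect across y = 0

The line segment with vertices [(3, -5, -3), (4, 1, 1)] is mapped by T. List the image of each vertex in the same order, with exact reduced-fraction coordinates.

T1 translate by (1, -6, -5): (3, -5, -3) → (4, -11, -8); (4, 1, 1) → (5, -5, -4)
T2 reflect across z = 0: (4, -11, -8) → (4, -11, 8); (5, -5, -4) → (5, -5, 4)
T3 shear: z ← z + 1/2·x: (4, -11, 8) → (4, -11, 10); (5, -5, 4) → (5, -5, 13/2)
T4 rotate right-handed about the y-axis with cos θ = -12/13, sin θ = 5/13: (4, -11, 10) → (2/13, -11, -140/13); (5, -5, 13/2) → (-55/26, -5, -103/13)
T5 reflect across y = 0: (2/13, -11, -140/13) → (2/13, 11, -140/13); (-55/26, -5, -103/13) → (-55/26, 5, -103/13)

image vertices: (2/13, 11, -140/13), (-55/26, 5, -103/13)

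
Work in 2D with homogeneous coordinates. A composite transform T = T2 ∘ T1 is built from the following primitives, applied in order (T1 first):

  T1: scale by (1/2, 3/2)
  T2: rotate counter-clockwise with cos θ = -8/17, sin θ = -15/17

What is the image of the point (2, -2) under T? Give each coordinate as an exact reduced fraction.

T(p) = (-53/17, 9/17)

T1 scale by (1/2, 3/2): (2, -2) → (1, -3)
T2 rotate counter-clockwise with cos θ = -8/17, sin θ = -15/17: (1, -3) → (-53/17, 9/17)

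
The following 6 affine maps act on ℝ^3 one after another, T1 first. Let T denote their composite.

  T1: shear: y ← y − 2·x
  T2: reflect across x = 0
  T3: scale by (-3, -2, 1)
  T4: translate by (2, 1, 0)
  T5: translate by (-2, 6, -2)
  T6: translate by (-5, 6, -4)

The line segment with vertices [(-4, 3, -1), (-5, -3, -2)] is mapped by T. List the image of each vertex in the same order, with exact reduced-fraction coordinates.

T1 shear: y ← y − 2·x: (-4, 3, -1) → (-4, 11, -1); (-5, -3, -2) → (-5, 7, -2)
T2 reflect across x = 0: (-4, 11, -1) → (4, 11, -1); (-5, 7, -2) → (5, 7, -2)
T3 scale by (-3, -2, 1): (4, 11, -1) → (-12, -22, -1); (5, 7, -2) → (-15, -14, -2)
T4 translate by (2, 1, 0): (-12, -22, -1) → (-10, -21, -1); (-15, -14, -2) → (-13, -13, -2)
T5 translate by (-2, 6, -2): (-10, -21, -1) → (-12, -15, -3); (-13, -13, -2) → (-15, -7, -4)
T6 translate by (-5, 6, -4): (-12, -15, -3) → (-17, -9, -7); (-15, -7, -4) → (-20, -1, -8)

image vertices: (-17, -9, -7), (-20, -1, -8)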